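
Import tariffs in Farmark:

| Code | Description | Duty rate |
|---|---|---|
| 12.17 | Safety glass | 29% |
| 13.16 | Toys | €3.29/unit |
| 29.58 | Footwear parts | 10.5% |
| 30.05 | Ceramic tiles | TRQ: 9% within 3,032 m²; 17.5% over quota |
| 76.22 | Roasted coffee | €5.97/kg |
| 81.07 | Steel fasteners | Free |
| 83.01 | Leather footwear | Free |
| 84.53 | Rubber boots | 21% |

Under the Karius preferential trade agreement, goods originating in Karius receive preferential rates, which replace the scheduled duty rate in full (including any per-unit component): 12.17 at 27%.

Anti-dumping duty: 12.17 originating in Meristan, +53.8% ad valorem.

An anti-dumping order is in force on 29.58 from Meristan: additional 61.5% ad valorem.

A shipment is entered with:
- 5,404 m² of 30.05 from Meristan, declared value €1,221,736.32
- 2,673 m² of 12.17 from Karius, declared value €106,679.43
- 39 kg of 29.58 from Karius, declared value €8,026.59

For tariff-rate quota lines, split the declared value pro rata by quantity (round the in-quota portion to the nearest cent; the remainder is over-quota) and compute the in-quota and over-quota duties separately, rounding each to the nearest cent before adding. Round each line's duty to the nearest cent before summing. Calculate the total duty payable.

Line 1 (30.05, Meristan, 5,404 m², €1,221,736.32):
Code 30.05 is under a tariff-rate quota (threshold 3,032 m²). In-quota: 3,032 m² at 9%; over-quota: 2,372 m² at 17.5%.
Pro-rata value split: in-quota = €1,221,736.32 × 3,032/5,404 = €685,474.56; over-quota = €1,221,736.32 − €685,474.56 = €536,261.76.
In-quota duty = €685,474.56 × 9% = €61,692.71. Over-quota duty = €536,261.76 × 17.5% = €93,845.81.
Line duty = €61,692.71 + €93,845.81 = €155,538.52.
Line 2 (12.17, Karius, 2,673 m², €106,679.43):
Base rate for 12.17 is 29%.
Origin Karius qualifies under the Farmark–Karius agreement and 12.17 is covered: preferential rate 27% applies instead.
The additional-duty order on 12.17 targets Meristan, not Karius; it does not apply.
Duty = €106,679.43 × 27% = €28,803.45.
Line 3 (29.58, Karius, 39 kg, €8,026.59):
Base rate for 29.58 is 10.5%.
Origin Karius is the FTA partner but 29.58 is not on the preference list; base rate stands.
The additional-duty order on 29.58 targets Meristan, not Karius; it does not apply.
Duty = €8,026.59 × 10.5% = €842.79.
Total = €155,538.52 + €28,803.45 + €842.79 = €185,184.76.

€185,184.76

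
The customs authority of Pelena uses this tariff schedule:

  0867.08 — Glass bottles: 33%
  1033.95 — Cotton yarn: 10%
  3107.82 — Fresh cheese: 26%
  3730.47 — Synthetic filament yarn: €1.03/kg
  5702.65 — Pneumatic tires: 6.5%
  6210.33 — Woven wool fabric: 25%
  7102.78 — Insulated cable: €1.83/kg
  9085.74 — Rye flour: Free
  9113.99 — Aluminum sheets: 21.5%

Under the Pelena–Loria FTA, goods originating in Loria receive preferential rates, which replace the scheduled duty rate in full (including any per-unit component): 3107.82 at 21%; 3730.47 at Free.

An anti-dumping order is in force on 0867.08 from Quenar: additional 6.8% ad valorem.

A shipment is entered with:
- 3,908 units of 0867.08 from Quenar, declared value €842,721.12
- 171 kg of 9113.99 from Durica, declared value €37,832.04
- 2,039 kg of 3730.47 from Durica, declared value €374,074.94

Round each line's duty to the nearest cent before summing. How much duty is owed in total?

Line 1 (0867.08, Quenar, 3,908 units, €842,721.12):
Base rate for 0867.08 is 33%.
Additional duty on 0867.08 from Quenar: +6.8%. Applied ad valorem rate: 33% + 6.8% = 39.8%.
Duty = €842,721.12 × 39.8% = €335,403.01.
Line 2 (9113.99, Durica, 171 kg, €37,832.04):
Base rate for 9113.99 is 21.5%.
Duty = €37,832.04 × 21.5% = €8,133.89.
Line 3 (3730.47, Durica, 2,039 kg, €374,074.94):
Base rate for 3730.47 is €1.03/kg.
3730.47 has an FTA preferential rate, but origin Durica is not Loria; base rate stands.
Duty = 2,039 × €1.03 = €2,100.17.
Total = €335,403.01 + €8,133.89 + €2,100.17 = €345,637.07.

€345,637.07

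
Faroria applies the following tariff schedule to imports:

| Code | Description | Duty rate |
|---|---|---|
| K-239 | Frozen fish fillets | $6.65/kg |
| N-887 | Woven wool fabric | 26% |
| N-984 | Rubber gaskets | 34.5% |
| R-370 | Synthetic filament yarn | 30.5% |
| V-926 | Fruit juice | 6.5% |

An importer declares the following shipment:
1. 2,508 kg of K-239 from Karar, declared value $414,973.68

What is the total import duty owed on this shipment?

$16,678.20

Line 1 (K-239, Karar, 2,508 kg, $414,973.68):
Base rate for K-239 is $6.65/kg.
Duty = 2,508 × $6.65 = $16,678.20.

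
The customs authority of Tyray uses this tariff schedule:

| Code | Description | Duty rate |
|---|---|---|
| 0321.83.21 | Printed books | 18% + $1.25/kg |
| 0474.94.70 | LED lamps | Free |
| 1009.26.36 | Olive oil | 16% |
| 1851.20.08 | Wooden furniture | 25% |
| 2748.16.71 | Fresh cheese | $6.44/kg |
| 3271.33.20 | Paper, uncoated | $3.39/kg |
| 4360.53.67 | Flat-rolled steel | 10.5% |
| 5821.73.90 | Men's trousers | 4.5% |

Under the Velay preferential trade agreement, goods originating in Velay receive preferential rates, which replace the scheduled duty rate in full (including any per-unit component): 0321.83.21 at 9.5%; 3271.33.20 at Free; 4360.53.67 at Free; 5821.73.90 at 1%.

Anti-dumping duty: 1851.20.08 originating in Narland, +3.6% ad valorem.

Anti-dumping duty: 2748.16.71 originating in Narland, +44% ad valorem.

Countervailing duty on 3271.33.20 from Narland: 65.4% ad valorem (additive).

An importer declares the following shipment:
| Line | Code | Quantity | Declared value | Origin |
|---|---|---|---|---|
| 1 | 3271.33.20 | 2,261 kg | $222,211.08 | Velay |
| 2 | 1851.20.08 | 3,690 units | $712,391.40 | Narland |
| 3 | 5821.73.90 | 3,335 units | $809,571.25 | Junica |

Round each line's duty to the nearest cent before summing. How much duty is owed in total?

$240,174.65

Line 1 (3271.33.20, Velay, 2,261 kg, $222,211.08):
Base rate for 3271.33.20 is $3.39/kg.
Origin Velay qualifies under the Tyray–Velay agreement and 3271.33.20 is covered: preferential rate Free applies instead.
The additional-duty order on 3271.33.20 targets Narland, not Velay; it does not apply.
Duty = $222,211.08 × 0% = $0.00.
Line 2 (1851.20.08, Narland, 3,690 units, $712,391.40):
Base rate for 1851.20.08 is 25%.
Additional duty on 1851.20.08 from Narland: +3.6%. Applied ad valorem rate: 25% + 3.6% = 28.6%.
Duty = $712,391.40 × 28.6% = $203,743.94.
Line 3 (5821.73.90, Junica, 3,335 units, $809,571.25):
Base rate for 5821.73.90 is 4.5%.
5821.73.90 has an FTA preferential rate, but origin Junica is not Velay; base rate stands.
Duty = $809,571.25 × 4.5% = $36,430.71.
Total = $0.00 + $203,743.94 + $36,430.71 = $240,174.65.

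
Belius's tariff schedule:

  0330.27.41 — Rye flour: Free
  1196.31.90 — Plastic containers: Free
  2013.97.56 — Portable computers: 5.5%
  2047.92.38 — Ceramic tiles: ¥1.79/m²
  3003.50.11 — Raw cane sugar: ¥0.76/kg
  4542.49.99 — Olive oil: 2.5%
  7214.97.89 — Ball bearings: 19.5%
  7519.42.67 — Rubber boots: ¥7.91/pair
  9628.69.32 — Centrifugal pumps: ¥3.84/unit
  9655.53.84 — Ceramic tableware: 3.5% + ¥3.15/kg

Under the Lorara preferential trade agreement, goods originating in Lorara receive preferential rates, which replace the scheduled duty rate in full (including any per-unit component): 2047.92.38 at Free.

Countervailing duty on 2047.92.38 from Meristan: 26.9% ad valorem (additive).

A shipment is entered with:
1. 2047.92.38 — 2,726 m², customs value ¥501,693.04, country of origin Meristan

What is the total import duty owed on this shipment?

Line 1 (2047.92.38, Meristan, 2,726 m², ¥501,693.04):
Base rate for 2047.92.38 is ¥1.79/m².
2047.92.38 has an FTA preferential rate, but origin Meristan is not Lorara; base rate stands.
Additional duty on 2047.92.38 from Meristan: +26.9% ad valorem. Applied ad valorem rate = 26.9%.
Duty = ¥501,693.04 × 26.9% + 2,726 × ¥1.79 = ¥139,834.97.

¥139,834.97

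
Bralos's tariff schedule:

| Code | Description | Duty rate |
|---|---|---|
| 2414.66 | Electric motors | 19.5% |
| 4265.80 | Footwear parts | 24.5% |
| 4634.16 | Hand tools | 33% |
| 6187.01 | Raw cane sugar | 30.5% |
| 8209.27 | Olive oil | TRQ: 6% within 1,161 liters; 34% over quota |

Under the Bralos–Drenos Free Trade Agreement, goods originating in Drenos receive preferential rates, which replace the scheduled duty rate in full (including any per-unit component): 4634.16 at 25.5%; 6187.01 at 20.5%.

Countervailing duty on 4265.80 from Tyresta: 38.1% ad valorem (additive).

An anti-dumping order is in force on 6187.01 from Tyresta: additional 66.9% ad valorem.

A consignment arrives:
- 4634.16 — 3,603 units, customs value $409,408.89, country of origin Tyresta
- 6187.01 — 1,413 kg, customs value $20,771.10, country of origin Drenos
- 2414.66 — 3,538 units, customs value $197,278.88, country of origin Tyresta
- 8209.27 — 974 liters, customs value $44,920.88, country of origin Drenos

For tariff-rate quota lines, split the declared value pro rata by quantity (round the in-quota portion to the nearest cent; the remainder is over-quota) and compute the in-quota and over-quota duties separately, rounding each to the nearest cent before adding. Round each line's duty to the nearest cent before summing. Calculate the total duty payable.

Line 1 (4634.16, Tyresta, 3,603 units, $409,408.89):
Base rate for 4634.16 is 33%.
4634.16 has an FTA preferential rate, but origin Tyresta is not Drenos; base rate stands.
Duty = $409,408.89 × 33% = $135,104.93.
Line 2 (6187.01, Drenos, 1,413 kg, $20,771.10):
Base rate for 6187.01 is 30.5%.
Origin Drenos qualifies under the Bralos–Drenos agreement and 6187.01 is covered: preferential rate 20.5% applies instead.
The additional-duty order on 6187.01 targets Tyresta, not Drenos; it does not apply.
Duty = $20,771.10 × 20.5% = $4,258.08.
Line 3 (2414.66, Tyresta, 3,538 units, $197,278.88):
Base rate for 2414.66 is 19.5%.
Duty = $197,278.88 × 19.5% = $38,469.38.
Line 4 (8209.27, Drenos, 974 liters, $44,920.88):
Code 8209.27 is under a tariff-rate quota (threshold 1,161 liters). Quantity 974 liters is within the quota, so the in-quota rate 6% applies to the full value.
Duty = $44,920.88 × 6% = $2,695.25.
Total = $135,104.93 + $4,258.08 + $38,469.38 + $2,695.25 = $180,527.64.

$180,527.64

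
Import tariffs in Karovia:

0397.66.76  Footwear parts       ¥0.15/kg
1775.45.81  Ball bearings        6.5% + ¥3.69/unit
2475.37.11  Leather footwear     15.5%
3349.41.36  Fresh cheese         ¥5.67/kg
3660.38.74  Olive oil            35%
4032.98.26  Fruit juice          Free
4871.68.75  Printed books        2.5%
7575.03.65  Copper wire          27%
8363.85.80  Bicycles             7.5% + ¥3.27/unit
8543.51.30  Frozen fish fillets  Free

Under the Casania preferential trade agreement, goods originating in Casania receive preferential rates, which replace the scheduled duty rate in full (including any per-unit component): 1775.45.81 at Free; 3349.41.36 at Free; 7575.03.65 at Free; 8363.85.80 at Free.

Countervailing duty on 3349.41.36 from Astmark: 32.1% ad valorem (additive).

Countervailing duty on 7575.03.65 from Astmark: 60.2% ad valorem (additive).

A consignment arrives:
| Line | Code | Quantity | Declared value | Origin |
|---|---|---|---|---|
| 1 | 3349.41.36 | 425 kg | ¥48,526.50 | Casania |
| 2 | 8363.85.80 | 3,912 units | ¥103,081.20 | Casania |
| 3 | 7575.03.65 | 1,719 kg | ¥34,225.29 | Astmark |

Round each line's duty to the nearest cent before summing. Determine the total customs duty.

¥29,844.45

Line 1 (3349.41.36, Casania, 425 kg, ¥48,526.50):
Base rate for 3349.41.36 is ¥5.67/kg.
Origin Casania qualifies under the Karovia–Casania agreement and 3349.41.36 is covered: preferential rate Free applies instead.
The additional-duty order on 3349.41.36 targets Astmark, not Casania; it does not apply.
Duty = ¥48,526.50 × 0% = ¥0.00.
Line 2 (8363.85.80, Casania, 3,912 units, ¥103,081.20):
Base rate for 8363.85.80 is 7.5% + ¥3.27/unit.
Origin Casania qualifies under the Karovia–Casania agreement and 8363.85.80 is covered: preferential rate Free applies instead.
Duty = ¥103,081.20 × 0% = ¥0.00.
Line 3 (7575.03.65, Astmark, 1,719 kg, ¥34,225.29):
Base rate for 7575.03.65 is 27%.
7575.03.65 has an FTA preferential rate, but origin Astmark is not Casania; base rate stands.
Additional duty on 7575.03.65 from Astmark: +60.2%. Applied ad valorem rate: 27% + 60.2% = 87.2%.
Duty = ¥34,225.29 × 87.2% = ¥29,844.45.
Total = ¥0.00 + ¥0.00 + ¥29,844.45 = ¥29,844.45.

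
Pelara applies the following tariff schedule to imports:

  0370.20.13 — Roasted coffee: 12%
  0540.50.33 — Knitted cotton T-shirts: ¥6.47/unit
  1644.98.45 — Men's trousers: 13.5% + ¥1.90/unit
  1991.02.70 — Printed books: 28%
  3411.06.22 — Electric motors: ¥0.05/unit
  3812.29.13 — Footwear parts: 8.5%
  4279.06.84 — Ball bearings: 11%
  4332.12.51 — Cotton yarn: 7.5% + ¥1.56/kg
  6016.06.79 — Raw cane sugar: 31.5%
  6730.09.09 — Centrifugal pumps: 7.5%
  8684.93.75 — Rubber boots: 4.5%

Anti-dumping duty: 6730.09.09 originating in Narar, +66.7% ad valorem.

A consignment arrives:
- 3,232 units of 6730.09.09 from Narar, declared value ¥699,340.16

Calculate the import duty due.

¥518,910.40

Line 1 (6730.09.09, Narar, 3,232 units, ¥699,340.16):
Base rate for 6730.09.09 is 7.5%.
Additional duty on 6730.09.09 from Narar: +66.7%. Applied ad valorem rate: 7.5% + 66.7% = 74.2%.
Duty = ¥699,340.16 × 74.2% = ¥518,910.40.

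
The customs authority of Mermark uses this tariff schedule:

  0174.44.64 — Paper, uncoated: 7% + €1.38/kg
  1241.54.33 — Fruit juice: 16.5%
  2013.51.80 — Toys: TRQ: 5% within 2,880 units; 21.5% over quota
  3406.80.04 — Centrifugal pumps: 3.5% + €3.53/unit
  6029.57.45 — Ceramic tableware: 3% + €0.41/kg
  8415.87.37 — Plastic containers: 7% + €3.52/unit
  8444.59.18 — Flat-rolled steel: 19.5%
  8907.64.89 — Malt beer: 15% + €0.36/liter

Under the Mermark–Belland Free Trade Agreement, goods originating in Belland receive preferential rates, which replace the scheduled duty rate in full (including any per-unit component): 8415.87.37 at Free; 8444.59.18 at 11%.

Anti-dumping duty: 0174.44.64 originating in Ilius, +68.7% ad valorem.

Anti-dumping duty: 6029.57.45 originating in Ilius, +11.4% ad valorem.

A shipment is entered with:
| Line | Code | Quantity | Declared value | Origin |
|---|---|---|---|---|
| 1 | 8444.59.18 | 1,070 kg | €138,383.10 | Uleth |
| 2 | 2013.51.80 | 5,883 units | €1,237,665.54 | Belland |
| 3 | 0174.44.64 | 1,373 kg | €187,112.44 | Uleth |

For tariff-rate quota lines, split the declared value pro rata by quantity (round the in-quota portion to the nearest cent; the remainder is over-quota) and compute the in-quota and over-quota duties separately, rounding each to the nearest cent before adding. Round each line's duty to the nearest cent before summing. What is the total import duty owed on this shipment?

€208,102.83

Line 1 (8444.59.18, Uleth, 1,070 kg, €138,383.10):
Base rate for 8444.59.18 is 19.5%.
8444.59.18 has an FTA preferential rate, but origin Uleth is not Belland; base rate stands.
Duty = €138,383.10 × 19.5% = €26,984.70.
Line 2 (2013.51.80, Belland, 5,883 units, €1,237,665.54):
Code 2013.51.80 is under a tariff-rate quota (threshold 2,880 units). In-quota: 2,880 units at 5%; over-quota: 3,003 units at 21.5%.
Pro-rata value split: in-quota = €1,237,665.54 × 2,880/5,883 = €605,894.40; over-quota = €1,237,665.54 − €605,894.40 = €631,771.14.
In-quota duty = €605,894.40 × 5% = €30,294.72. Over-quota duty = €631,771.14 × 21.5% = €135,830.80.
Line duty = €30,294.72 + €135,830.80 = €166,125.52.
Line 3 (0174.44.64, Uleth, 1,373 kg, €187,112.44):
Base rate for 0174.44.64 is 7% + €1.38/kg.
The additional-duty order on 0174.44.64 targets Ilius, not Uleth; it does not apply.
Duty = €187,112.44 × 7% + 1,373 × €1.38 = €14,992.61.
Total = €26,984.70 + €166,125.52 + €14,992.61 = €208,102.83.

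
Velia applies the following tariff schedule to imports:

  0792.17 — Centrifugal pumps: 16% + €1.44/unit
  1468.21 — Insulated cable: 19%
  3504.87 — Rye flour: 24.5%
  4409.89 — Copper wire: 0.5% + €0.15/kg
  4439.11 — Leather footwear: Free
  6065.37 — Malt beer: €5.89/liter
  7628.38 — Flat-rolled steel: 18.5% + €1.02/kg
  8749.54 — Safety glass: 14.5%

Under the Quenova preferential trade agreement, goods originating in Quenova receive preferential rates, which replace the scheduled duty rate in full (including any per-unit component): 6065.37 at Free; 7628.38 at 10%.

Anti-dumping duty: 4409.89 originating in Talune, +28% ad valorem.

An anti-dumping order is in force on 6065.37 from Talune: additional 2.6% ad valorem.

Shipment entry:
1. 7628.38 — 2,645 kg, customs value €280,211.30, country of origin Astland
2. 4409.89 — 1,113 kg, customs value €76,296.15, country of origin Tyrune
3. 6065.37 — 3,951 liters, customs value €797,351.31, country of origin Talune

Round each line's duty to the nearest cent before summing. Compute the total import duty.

Line 1 (7628.38, Astland, 2,645 kg, €280,211.30):
Base rate for 7628.38 is 18.5% + €1.02/kg.
7628.38 has an FTA preferential rate, but origin Astland is not Quenova; base rate stands.
Duty = €280,211.30 × 18.5% + 2,645 × €1.02 = €54,536.99.
Line 2 (4409.89, Tyrune, 1,113 kg, €76,296.15):
Base rate for 4409.89 is 0.5% + €0.15/kg.
The additional-duty order on 4409.89 targets Talune, not Tyrune; it does not apply.
Duty = €76,296.15 × 0.5% + 1,113 × €0.15 = €548.43.
Line 3 (6065.37, Talune, 3,951 liters, €797,351.31):
Base rate for 6065.37 is €5.89/liter.
6065.37 has an FTA preferential rate, but origin Talune is not Quenova; base rate stands.
Additional duty on 6065.37 from Talune: +2.6% ad valorem. Applied ad valorem rate = 2.6%.
Duty = €797,351.31 × 2.6% + 3,951 × €5.89 = €44,002.52.
Total = €54,536.99 + €548.43 + €44,002.52 = €99,087.94.

€99,087.94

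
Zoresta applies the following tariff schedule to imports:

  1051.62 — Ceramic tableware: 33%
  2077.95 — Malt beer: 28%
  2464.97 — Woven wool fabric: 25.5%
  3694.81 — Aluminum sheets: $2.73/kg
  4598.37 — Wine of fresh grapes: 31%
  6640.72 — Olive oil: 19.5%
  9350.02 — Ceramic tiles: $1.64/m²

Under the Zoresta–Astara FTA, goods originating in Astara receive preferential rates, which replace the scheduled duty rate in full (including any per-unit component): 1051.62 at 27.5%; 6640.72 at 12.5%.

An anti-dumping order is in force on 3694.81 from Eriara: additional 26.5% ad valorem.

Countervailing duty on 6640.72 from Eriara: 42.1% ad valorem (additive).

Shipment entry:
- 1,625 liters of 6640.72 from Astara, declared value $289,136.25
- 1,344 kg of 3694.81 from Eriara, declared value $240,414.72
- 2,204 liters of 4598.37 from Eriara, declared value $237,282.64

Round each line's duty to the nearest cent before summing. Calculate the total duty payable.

Line 1 (6640.72, Astara, 1,625 liters, $289,136.25):
Base rate for 6640.72 is 19.5%.
Origin Astara qualifies under the Zoresta–Astara agreement and 6640.72 is covered: preferential rate 12.5% applies instead.
The additional-duty order on 6640.72 targets Eriara, not Astara; it does not apply.
Duty = $289,136.25 × 12.5% = $36,142.03.
Line 2 (3694.81, Eriara, 1,344 kg, $240,414.72):
Base rate for 3694.81 is $2.73/kg.
Additional duty on 3694.81 from Eriara: +26.5% ad valorem. Applied ad valorem rate = 26.5%.
Duty = $240,414.72 × 26.5% + 1,344 × $2.73 = $67,379.02.
Line 3 (4598.37, Eriara, 2,204 liters, $237,282.64):
Base rate for 4598.37 is 31%.
Duty = $237,282.64 × 31% = $73,557.62.
Total = $36,142.03 + $67,379.02 + $73,557.62 = $177,078.67.

$177,078.67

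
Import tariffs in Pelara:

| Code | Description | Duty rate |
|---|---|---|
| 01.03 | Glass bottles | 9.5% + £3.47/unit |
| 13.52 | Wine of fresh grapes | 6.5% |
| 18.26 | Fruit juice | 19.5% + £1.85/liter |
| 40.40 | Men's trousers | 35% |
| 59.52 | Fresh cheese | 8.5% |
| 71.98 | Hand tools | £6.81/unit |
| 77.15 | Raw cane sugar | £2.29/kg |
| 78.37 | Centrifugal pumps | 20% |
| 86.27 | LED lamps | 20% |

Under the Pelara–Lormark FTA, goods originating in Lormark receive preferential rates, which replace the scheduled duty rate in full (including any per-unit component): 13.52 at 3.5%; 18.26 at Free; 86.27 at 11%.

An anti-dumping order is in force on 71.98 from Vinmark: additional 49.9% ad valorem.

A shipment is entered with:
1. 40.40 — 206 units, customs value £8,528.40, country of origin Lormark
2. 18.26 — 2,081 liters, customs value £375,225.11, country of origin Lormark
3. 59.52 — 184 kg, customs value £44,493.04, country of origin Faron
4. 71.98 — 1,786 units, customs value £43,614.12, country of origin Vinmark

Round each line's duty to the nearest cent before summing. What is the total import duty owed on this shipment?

Line 1 (40.40, Lormark, 206 units, £8,528.40):
Base rate for 40.40 is 35%.
Origin Lormark is the FTA partner but 40.40 is not on the preference list; base rate stands.
Duty = £8,528.40 × 35% = £2,984.94.
Line 2 (18.26, Lormark, 2,081 liters, £375,225.11):
Base rate for 18.26 is 19.5% + £1.85/liter.
Origin Lormark qualifies under the Pelara–Lormark agreement and 18.26 is covered: preferential rate Free applies instead.
Duty = £375,225.11 × 0% = £0.00.
Line 3 (59.52, Faron, 184 kg, £44,493.04):
Base rate for 59.52 is 8.5%.
Duty = £44,493.04 × 8.5% = £3,781.91.
Line 4 (71.98, Vinmark, 1,786 units, £43,614.12):
Base rate for 71.98 is £6.81/unit.
Additional duty on 71.98 from Vinmark: +49.9% ad valorem. Applied ad valorem rate = 49.9%.
Duty = £43,614.12 × 49.9% + 1,786 × £6.81 = £33,926.11.
Total = £2,984.94 + £0.00 + £3,781.91 + £33,926.11 = £40,692.96.

£40,692.96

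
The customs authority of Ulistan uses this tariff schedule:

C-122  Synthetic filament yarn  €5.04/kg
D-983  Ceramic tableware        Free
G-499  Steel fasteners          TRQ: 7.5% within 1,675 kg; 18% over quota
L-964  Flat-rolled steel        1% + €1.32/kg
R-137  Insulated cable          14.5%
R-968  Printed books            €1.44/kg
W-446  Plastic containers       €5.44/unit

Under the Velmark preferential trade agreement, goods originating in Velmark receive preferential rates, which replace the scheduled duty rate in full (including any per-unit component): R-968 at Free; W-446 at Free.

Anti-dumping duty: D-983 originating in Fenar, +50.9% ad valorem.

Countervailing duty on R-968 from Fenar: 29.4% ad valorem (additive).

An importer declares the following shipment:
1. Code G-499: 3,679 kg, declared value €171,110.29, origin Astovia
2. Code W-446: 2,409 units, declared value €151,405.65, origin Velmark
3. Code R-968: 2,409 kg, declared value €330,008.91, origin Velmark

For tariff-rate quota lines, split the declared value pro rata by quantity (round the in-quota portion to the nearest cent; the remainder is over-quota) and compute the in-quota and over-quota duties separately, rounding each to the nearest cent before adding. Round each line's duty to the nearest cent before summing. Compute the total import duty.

€22,619.91

Line 1 (G-499, Astovia, 3,679 kg, €171,110.29):
Code G-499 is under a tariff-rate quota (threshold 1,675 kg). In-quota: 1,675 kg at 7.5%; over-quota: 2,004 kg at 18%.
Pro-rata value split: in-quota = €171,110.29 × 1,675/3,679 = €77,904.25; over-quota = €171,110.29 − €77,904.25 = €93,206.04.
In-quota duty = €77,904.25 × 7.5% = €5,842.82. Over-quota duty = €93,206.04 × 18% = €16,777.09.
Line duty = €5,842.82 + €16,777.09 = €22,619.91.
Line 2 (W-446, Velmark, 2,409 units, €151,405.65):
Base rate for W-446 is €5.44/unit.
Origin Velmark qualifies under the Ulistan–Velmark agreement and W-446 is covered: preferential rate Free applies instead.
Duty = €151,405.65 × 0% = €0.00.
Line 3 (R-968, Velmark, 2,409 kg, €330,008.91):
Base rate for R-968 is €1.44/kg.
Origin Velmark qualifies under the Ulistan–Velmark agreement and R-968 is covered: preferential rate Free applies instead.
The additional-duty order on R-968 targets Fenar, not Velmark; it does not apply.
Duty = €330,008.91 × 0% = €0.00.
Total = €22,619.91 + €0.00 + €0.00 = €22,619.91.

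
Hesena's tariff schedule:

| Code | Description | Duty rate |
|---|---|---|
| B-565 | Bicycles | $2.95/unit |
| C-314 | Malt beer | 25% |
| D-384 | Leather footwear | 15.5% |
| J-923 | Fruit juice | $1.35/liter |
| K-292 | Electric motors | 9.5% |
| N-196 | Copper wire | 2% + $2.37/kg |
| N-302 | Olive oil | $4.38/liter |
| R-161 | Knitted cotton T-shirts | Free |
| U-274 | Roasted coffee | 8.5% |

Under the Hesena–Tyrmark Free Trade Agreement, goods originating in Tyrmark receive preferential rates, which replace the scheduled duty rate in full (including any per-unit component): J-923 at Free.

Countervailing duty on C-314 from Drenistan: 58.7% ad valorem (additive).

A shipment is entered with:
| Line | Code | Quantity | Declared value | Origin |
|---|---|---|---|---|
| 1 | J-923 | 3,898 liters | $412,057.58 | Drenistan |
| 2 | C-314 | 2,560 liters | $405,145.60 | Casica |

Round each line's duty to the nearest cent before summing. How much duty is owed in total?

$106,548.70

Line 1 (J-923, Drenistan, 3,898 liters, $412,057.58):
Base rate for J-923 is $1.35/liter.
J-923 has an FTA preferential rate, but origin Drenistan is not Tyrmark; base rate stands.
Duty = 3,898 × $1.35 = $5,262.30.
Line 2 (C-314, Casica, 2,560 liters, $405,145.60):
Base rate for C-314 is 25%.
The additional-duty order on C-314 targets Drenistan, not Casica; it does not apply.
Duty = $405,145.60 × 25% = $101,286.40.
Total = $5,262.30 + $101,286.40 = $106,548.70.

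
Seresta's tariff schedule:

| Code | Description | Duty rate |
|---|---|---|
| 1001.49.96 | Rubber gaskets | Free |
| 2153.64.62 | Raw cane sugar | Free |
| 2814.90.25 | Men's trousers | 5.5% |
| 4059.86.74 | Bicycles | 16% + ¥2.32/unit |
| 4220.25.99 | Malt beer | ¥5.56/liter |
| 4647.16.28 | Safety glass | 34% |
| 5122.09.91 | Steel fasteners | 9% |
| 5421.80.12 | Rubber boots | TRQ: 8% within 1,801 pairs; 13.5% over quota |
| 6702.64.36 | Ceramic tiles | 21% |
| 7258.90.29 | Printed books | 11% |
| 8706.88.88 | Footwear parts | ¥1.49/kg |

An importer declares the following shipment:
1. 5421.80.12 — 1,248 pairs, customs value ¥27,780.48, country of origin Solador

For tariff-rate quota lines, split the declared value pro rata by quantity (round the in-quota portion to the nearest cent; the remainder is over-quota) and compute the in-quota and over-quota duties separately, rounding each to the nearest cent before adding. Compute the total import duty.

Line 1 (5421.80.12, Solador, 1,248 pairs, ¥27,780.48):
Code 5421.80.12 is under a tariff-rate quota (threshold 1,801 pairs). Quantity 1,248 pairs is within the quota, so the in-quota rate 8% applies to the full value.
Duty = ¥27,780.48 × 8% = ¥2,222.44.

¥2,222.44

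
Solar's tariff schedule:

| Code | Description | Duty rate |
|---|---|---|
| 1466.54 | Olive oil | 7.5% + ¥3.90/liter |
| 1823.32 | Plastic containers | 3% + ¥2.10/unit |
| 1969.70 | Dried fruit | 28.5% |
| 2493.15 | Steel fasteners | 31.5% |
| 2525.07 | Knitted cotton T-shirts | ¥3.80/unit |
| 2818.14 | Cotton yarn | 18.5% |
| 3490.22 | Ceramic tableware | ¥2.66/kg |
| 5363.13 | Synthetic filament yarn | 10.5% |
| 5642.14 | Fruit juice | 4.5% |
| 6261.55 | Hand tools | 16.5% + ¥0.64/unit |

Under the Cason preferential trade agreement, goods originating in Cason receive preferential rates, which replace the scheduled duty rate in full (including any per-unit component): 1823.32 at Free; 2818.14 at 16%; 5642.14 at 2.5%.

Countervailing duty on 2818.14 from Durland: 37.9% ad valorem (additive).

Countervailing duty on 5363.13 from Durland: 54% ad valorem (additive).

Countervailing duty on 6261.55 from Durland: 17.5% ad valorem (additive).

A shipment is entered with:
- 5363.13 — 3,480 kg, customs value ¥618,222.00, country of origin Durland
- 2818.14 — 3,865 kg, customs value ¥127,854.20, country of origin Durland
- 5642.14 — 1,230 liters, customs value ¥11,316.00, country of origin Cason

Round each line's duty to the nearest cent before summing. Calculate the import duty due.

Line 1 (5363.13, Durland, 3,480 kg, ¥618,222.00):
Base rate for 5363.13 is 10.5%.
Additional duty on 5363.13 from Durland: +54%. Applied ad valorem rate: 10.5% + 54% = 64.5%.
Duty = ¥618,222.00 × 64.5% = ¥398,753.19.
Line 2 (2818.14, Durland, 3,865 kg, ¥127,854.20):
Base rate for 2818.14 is 18.5%.
2818.14 has an FTA preferential rate, but origin Durland is not Cason; base rate stands.
Additional duty on 2818.14 from Durland: +37.9%. Applied ad valorem rate: 18.5% + 37.9% = 56.4%.
Duty = ¥127,854.20 × 56.4% = ¥72,109.77.
Line 3 (5642.14, Cason, 1,230 liters, ¥11,316.00):
Base rate for 5642.14 is 4.5%.
Origin Cason qualifies under the Solar–Cason agreement and 5642.14 is covered: preferential rate 2.5% applies instead.
Duty = ¥11,316.00 × 2.5% = ¥282.90.
Total = ¥398,753.19 + ¥72,109.77 + ¥282.90 = ¥471,145.86.

¥471,145.86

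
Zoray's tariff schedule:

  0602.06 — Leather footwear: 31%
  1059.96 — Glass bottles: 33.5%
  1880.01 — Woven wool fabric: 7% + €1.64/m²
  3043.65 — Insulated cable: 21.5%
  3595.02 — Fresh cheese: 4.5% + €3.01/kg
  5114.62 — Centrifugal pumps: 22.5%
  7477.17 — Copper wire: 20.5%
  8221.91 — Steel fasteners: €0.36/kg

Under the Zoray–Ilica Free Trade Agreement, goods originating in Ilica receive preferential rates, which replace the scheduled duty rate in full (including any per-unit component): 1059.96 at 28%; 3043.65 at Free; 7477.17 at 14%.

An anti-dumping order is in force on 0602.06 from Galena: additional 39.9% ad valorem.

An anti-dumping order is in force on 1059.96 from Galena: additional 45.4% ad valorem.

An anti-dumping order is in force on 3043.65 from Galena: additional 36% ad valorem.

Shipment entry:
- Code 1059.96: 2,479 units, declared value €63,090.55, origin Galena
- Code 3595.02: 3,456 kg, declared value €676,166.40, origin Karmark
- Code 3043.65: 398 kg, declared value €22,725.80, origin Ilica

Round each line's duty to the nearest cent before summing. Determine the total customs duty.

Line 1 (1059.96, Galena, 2,479 units, €63,090.55):
Base rate for 1059.96 is 33.5%.
1059.96 has an FTA preferential rate, but origin Galena is not Ilica; base rate stands.
Additional duty on 1059.96 from Galena: +45.4%. Applied ad valorem rate: 33.5% + 45.4% = 78.9%.
Duty = €63,090.55 × 78.9% = €49,778.44.
Line 2 (3595.02, Karmark, 3,456 kg, €676,166.40):
Base rate for 3595.02 is 4.5% + €3.01/kg.
Duty = €676,166.40 × 4.5% + 3,456 × €3.01 = €40,830.05.
Line 3 (3043.65, Ilica, 398 kg, €22,725.80):
Base rate for 3043.65 is 21.5%.
Origin Ilica qualifies under the Zoray–Ilica agreement and 3043.65 is covered: preferential rate Free applies instead.
The additional-duty order on 3043.65 targets Galena, not Ilica; it does not apply.
Duty = €22,725.80 × 0% = €0.00.
Total = €49,778.44 + €40,830.05 + €0.00 = €90,608.49.

€90,608.49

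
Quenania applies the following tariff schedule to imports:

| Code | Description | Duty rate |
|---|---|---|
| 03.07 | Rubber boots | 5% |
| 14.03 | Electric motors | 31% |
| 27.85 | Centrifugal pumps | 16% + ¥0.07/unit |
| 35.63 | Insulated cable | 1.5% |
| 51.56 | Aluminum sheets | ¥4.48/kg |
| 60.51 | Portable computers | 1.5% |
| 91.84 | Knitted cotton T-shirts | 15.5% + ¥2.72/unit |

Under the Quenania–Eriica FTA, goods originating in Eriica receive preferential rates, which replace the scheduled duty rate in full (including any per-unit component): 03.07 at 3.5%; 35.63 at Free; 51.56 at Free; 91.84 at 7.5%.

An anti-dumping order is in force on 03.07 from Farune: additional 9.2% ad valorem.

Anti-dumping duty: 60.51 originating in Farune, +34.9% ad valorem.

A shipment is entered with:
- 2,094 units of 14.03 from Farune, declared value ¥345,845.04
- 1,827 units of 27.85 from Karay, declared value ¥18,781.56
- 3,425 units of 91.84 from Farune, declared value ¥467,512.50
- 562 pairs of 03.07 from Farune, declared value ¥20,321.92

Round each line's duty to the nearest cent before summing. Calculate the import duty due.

Line 1 (14.03, Farune, 2,094 units, ¥345,845.04):
Base rate for 14.03 is 31%.
Duty = ¥345,845.04 × 31% = ¥107,211.96.
Line 2 (27.85, Karay, 1,827 units, ¥18,781.56):
Base rate for 27.85 is 16% + ¥0.07/unit.
Duty = ¥18,781.56 × 16% + 1,827 × ¥0.07 = ¥3,132.94.
Line 3 (91.84, Farune, 3,425 units, ¥467,512.50):
Base rate for 91.84 is 15.5% + ¥2.72/unit.
91.84 has an FTA preferential rate, but origin Farune is not Eriica; base rate stands.
Duty = ¥467,512.50 × 15.5% + 3,425 × ¥2.72 = ¥81,780.44.
Line 4 (03.07, Farune, 562 pairs, ¥20,321.92):
Base rate for 03.07 is 5%.
03.07 has an FTA preferential rate, but origin Farune is not Eriica; base rate stands.
Additional duty on 03.07 from Farune: +9.2%. Applied ad valorem rate: 5% + 9.2% = 14.2%.
Duty = ¥20,321.92 × 14.2% = ¥2,885.71.
Total = ¥107,211.96 + ¥3,132.94 + ¥81,780.44 + ¥2,885.71 = ¥195,011.05.

¥195,011.05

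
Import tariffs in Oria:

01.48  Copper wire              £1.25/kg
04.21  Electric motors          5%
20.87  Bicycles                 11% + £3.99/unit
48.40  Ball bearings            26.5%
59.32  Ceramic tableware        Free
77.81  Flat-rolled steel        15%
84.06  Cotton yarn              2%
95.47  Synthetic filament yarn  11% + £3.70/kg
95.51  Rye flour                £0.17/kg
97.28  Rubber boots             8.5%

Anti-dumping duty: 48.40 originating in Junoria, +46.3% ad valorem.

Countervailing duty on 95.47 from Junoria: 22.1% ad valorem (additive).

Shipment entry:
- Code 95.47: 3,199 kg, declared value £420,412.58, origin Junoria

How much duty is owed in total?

£150,992.86

Line 1 (95.47, Junoria, 3,199 kg, £420,412.58):
Base rate for 95.47 is 11% + £3.70/kg.
Additional duty on 95.47 from Junoria: +22.1%. Applied ad valorem rate: 11% + 22.1% = 33.1%.
Duty = £420,412.58 × 33.1% + 3,199 × £3.70 = £150,992.86.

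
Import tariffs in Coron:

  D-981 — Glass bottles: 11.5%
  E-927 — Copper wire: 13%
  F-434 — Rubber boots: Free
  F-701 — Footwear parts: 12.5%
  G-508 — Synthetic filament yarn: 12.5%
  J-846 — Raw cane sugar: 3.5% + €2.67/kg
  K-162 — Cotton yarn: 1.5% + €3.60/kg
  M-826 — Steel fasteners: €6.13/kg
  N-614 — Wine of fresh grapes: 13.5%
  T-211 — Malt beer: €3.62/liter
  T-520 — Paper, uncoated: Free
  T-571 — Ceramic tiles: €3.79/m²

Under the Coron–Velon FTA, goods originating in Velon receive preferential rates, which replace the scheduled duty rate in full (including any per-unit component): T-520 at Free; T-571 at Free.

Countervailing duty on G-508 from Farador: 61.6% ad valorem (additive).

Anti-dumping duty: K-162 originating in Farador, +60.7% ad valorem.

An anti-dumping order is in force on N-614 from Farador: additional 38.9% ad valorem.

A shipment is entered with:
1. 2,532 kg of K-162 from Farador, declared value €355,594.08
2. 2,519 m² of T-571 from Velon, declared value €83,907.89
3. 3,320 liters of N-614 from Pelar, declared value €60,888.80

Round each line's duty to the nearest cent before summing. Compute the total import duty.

Line 1 (K-162, Farador, 2,532 kg, €355,594.08):
Base rate for K-162 is 1.5% + €3.60/kg.
Additional duty on K-162 from Farador: +60.7%. Applied ad valorem rate: 1.5% + 60.7% = 62.2%.
Duty = €355,594.08 × 62.2% + 2,532 × €3.60 = €230,294.72.
Line 2 (T-571, Velon, 2,519 m², €83,907.89):
Base rate for T-571 is €3.79/m².
Origin Velon qualifies under the Coron–Velon agreement and T-571 is covered: preferential rate Free applies instead.
Duty = €83,907.89 × 0% = €0.00.
Line 3 (N-614, Pelar, 3,320 liters, €60,888.80):
Base rate for N-614 is 13.5%.
The additional-duty order on N-614 targets Farador, not Pelar; it does not apply.
Duty = €60,888.80 × 13.5% = €8,219.99.
Total = €230,294.72 + €0.00 + €8,219.99 = €238,514.71.

€238,514.71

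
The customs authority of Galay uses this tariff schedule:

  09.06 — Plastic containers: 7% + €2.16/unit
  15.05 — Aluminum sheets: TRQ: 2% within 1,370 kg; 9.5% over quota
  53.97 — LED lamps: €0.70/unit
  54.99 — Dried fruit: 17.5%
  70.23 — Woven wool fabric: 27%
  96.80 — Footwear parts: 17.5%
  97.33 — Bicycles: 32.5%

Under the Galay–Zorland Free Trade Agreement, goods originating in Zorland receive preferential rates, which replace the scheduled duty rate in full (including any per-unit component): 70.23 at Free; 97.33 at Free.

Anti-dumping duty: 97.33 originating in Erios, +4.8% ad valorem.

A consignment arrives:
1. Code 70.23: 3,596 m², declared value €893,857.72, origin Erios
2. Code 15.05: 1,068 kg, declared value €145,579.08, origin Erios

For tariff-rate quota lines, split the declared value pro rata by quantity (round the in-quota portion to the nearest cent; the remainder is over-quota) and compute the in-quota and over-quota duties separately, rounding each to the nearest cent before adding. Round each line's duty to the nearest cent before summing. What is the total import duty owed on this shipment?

€244,253.16

Line 1 (70.23, Erios, 3,596 m², €893,857.72):
Base rate for 70.23 is 27%.
70.23 has an FTA preferential rate, but origin Erios is not Zorland; base rate stands.
Duty = €893,857.72 × 27% = €241,341.58.
Line 2 (15.05, Erios, 1,068 kg, €145,579.08):
Code 15.05 is under a tariff-rate quota (threshold 1,370 kg). Quantity 1,068 kg is within the quota, so the in-quota rate 2% applies to the full value.
Duty = €145,579.08 × 2% = €2,911.58.
Total = €241,341.58 + €2,911.58 = €244,253.16.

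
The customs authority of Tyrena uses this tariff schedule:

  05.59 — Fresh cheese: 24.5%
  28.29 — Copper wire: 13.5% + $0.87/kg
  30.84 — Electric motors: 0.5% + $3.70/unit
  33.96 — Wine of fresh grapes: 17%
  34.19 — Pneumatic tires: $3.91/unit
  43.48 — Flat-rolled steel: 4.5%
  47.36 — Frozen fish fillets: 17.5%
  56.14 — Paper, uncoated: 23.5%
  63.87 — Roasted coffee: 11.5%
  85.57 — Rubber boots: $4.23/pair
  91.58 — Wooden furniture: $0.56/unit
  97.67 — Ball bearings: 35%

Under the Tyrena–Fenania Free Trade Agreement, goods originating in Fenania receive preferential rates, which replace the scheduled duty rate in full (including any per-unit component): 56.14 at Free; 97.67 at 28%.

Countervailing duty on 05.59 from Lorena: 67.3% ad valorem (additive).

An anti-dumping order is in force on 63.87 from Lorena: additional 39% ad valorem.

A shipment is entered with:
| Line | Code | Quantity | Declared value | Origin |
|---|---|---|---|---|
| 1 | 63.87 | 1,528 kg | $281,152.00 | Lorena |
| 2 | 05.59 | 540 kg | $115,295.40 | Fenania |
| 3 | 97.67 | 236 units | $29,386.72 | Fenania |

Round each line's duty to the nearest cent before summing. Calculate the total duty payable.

Line 1 (63.87, Lorena, 1,528 kg, $281,152.00):
Base rate for 63.87 is 11.5%.
Additional duty on 63.87 from Lorena: +39%. Applied ad valorem rate: 11.5% + 39% = 50.5%.
Duty = $281,152.00 × 50.5% = $141,981.76.
Line 2 (05.59, Fenania, 540 kg, $115,295.40):
Base rate for 05.59 is 24.5%.
Origin Fenania is the FTA partner but 05.59 is not on the preference list; base rate stands.
The additional-duty order on 05.59 targets Lorena, not Fenania; it does not apply.
Duty = $115,295.40 × 24.5% = $28,247.37.
Line 3 (97.67, Fenania, 236 units, $29,386.72):
Base rate for 97.67 is 35%.
Origin Fenania qualifies under the Tyrena–Fenania agreement and 97.67 is covered: preferential rate 28% applies instead.
Duty = $29,386.72 × 28% = $8,228.28.
Total = $141,981.76 + $28,247.37 + $8,228.28 = $178,457.41.

$178,457.41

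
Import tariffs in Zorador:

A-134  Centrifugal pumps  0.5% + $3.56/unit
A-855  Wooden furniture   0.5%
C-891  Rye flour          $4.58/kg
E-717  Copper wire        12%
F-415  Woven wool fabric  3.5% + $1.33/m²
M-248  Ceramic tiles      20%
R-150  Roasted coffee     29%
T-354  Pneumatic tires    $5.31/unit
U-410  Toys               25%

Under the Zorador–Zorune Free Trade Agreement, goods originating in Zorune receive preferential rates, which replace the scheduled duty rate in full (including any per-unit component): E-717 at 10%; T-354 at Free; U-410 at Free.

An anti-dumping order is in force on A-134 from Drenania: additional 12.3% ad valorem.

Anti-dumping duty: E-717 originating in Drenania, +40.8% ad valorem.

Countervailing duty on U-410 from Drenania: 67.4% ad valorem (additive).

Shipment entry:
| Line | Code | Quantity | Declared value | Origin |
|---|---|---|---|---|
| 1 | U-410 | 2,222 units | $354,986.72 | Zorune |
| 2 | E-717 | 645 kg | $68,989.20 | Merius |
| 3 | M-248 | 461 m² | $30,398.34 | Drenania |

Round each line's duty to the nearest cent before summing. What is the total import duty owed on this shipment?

$14,358.37

Line 1 (U-410, Zorune, 2,222 units, $354,986.72):
Base rate for U-410 is 25%.
Origin Zorune qualifies under the Zorador–Zorune agreement and U-410 is covered: preferential rate Free applies instead.
The additional-duty order on U-410 targets Drenania, not Zorune; it does not apply.
Duty = $354,986.72 × 0% = $0.00.
Line 2 (E-717, Merius, 645 kg, $68,989.20):
Base rate for E-717 is 12%.
E-717 has an FTA preferential rate, but origin Merius is not Zorune; base rate stands.
The additional-duty order on E-717 targets Drenania, not Merius; it does not apply.
Duty = $68,989.20 × 12% = $8,278.70.
Line 3 (M-248, Drenania, 461 m², $30,398.34):
Base rate for M-248 is 20%.
Duty = $30,398.34 × 20% = $6,079.67.
Total = $0.00 + $8,278.70 + $6,079.67 = $14,358.37.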